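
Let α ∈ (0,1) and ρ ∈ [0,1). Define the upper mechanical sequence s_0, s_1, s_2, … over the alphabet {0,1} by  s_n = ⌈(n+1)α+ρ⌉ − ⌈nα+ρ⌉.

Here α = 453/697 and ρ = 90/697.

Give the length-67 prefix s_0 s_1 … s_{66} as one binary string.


0110110101101101101101101101011011011011011011010110110110110110110

n=0: ⌈(1·453+90)/697⌉ − ⌈(0·453+90)/697⌉ = ⌈543/697⌉ − ⌈90/697⌉ = 1 − 1 = 0
n=1: ⌈(2·453+90)/697⌉ − ⌈(1·453+90)/697⌉ = ⌈996/697⌉ − ⌈543/697⌉ = 2 − 1 = 1
n=2: ⌈(3·453+90)/697⌉ − ⌈(2·453+90)/697⌉ = ⌈1449/697⌉ − ⌈996/697⌉ = 3 − 2 = 1
n=3: ⌈(4·453+90)/697⌉ − ⌈(3·453+90)/697⌉ = ⌈1902/697⌉ − ⌈1449/697⌉ = 3 − 3 = 0
n=4: ⌈(5·453+90)/697⌉ − ⌈(4·453+90)/697⌉ = ⌈2355/697⌉ − ⌈1902/697⌉ = 4 − 3 = 1
n=5: ⌈(6·453+90)/697⌉ − ⌈(5·453+90)/697⌉ = ⌈2808/697⌉ − ⌈2355/697⌉ = 5 − 4 = 1
n=6: ⌈(7·453+90)/697⌉ − ⌈(6·453+90)/697⌉ = ⌈3261/697⌉ − ⌈2808/697⌉ = 5 − 5 = 0
n=7: ⌈(8·453+90)/697⌉ − ⌈(7·453+90)/697⌉ = ⌈3714/697⌉ − ⌈3261/697⌉ = 6 − 5 = 1
n=8: ⌈(9·453+90)/697⌉ − ⌈(8·453+90)/697⌉ = ⌈4167/697⌉ − ⌈3714/697⌉ = 6 − 6 = 0
n=9: ⌈(10·453+90)/697⌉ − ⌈(9·453+90)/697⌉ = ⌈4620/697⌉ − ⌈4167/697⌉ = 7 − 6 = 1
n=10: ⌈(11·453+90)/697⌉ − ⌈(10·453+90)/697⌉ = ⌈5073/697⌉ − ⌈4620/697⌉ = 8 − 7 = 1
n=11: ⌈(12·453+90)/697⌉ − ⌈(11·453+90)/697⌉ = ⌈5526/697⌉ − ⌈5073/697⌉ = 8 − 8 = 0
n=12: ⌈(13·453+90)/697⌉ − ⌈(12·453+90)/697⌉ = ⌈5979/697⌉ − ⌈5526/697⌉ = 9 − 8 = 1
n=13: ⌈(14·453+90)/697⌉ − ⌈(13·453+90)/697⌉ = ⌈6432/697⌉ − ⌈5979/697⌉ = 10 − 9 = 1
n=14: ⌈(15·453+90)/697⌉ − ⌈(14·453+90)/697⌉ = ⌈6885/697⌉ − ⌈6432/697⌉ = 10 − 10 = 0
n=15: ⌈(16·453+90)/697⌉ − ⌈(15·453+90)/697⌉ = ⌈7338/697⌉ − ⌈6885/697⌉ = 11 − 10 = 1
n=16: ⌈(17·453+90)/697⌉ − ⌈(16·453+90)/697⌉ = ⌈7791/697⌉ − ⌈7338/697⌉ = 12 − 11 = 1
n=17: ⌈(18·453+90)/697⌉ − ⌈(17·453+90)/697⌉ = ⌈8244/697⌉ − ⌈7791/697⌉ = 12 − 12 = 0
n=18: ⌈(19·453+90)/697⌉ − ⌈(18·453+90)/697⌉ = ⌈8697/697⌉ − ⌈8244/697⌉ = 13 − 12 = 1
n=19: ⌈(20·453+90)/697⌉ − ⌈(19·453+90)/697⌉ = ⌈9150/697⌉ − ⌈8697/697⌉ = 14 − 13 = 1
n=20: ⌈(21·453+90)/697⌉ − ⌈(20·453+90)/697⌉ = ⌈9603/697⌉ − ⌈9150/697⌉ = 14 − 14 = 0
n=21: ⌈(22·453+90)/697⌉ − ⌈(21·453+90)/697⌉ = ⌈10056/697⌉ − ⌈9603/697⌉ = 15 − 14 = 1
n=22: ⌈(23·453+90)/697⌉ − ⌈(22·453+90)/697⌉ = ⌈10509/697⌉ − ⌈10056/697⌉ = 16 − 15 = 1
n=23: ⌈(24·453+90)/697⌉ − ⌈(23·453+90)/697⌉ = ⌈10962/697⌉ − ⌈10509/697⌉ = 16 − 16 = 0
n=24: ⌈(25·453+90)/697⌉ − ⌈(24·453+90)/697⌉ = ⌈11415/697⌉ − ⌈10962/697⌉ = 17 − 16 = 1
n=25: ⌈(26·453+90)/697⌉ − ⌈(25·453+90)/697⌉ = ⌈11868/697⌉ − ⌈11415/697⌉ = 18 − 17 = 1
n=26: ⌈(27·453+90)/697⌉ − ⌈(26·453+90)/697⌉ = ⌈12321/697⌉ − ⌈11868/697⌉ = 18 − 18 = 0
n=27: ⌈(28·453+90)/697⌉ − ⌈(27·453+90)/697⌉ = ⌈12774/697⌉ − ⌈12321/697⌉ = 19 − 18 = 1
n=28: ⌈(29·453+90)/697⌉ − ⌈(28·453+90)/697⌉ = ⌈13227/697⌉ − ⌈12774/697⌉ = 19 − 19 = 0
n=29: ⌈(30·453+90)/697⌉ − ⌈(29·453+90)/697⌉ = ⌈13680/697⌉ − ⌈13227/697⌉ = 20 − 19 = 1
n=30: ⌈(31·453+90)/697⌉ − ⌈(30·453+90)/697⌉ = ⌈14133/697⌉ − ⌈13680/697⌉ = 21 − 20 = 1
n=31: ⌈(32·453+90)/697⌉ − ⌈(31·453+90)/697⌉ = ⌈14586/697⌉ − ⌈14133/697⌉ = 21 − 21 = 0
n=32: ⌈(33·453+90)/697⌉ − ⌈(32·453+90)/697⌉ = ⌈15039/697⌉ − ⌈14586/697⌉ = 22 − 21 = 1
n=33: ⌈(34·453+90)/697⌉ − ⌈(33·453+90)/697⌉ = ⌈15492/697⌉ − ⌈15039/697⌉ = 23 − 22 = 1
n=34: ⌈(35·453+90)/697⌉ − ⌈(34·453+90)/697⌉ = ⌈15945/697⌉ − ⌈15492/697⌉ = 23 − 23 = 0
n=35: ⌈(36·453+90)/697⌉ − ⌈(35·453+90)/697⌉ = ⌈16398/697⌉ − ⌈15945/697⌉ = 24 − 23 = 1
n=36: ⌈(37·453+90)/697⌉ − ⌈(36·453+90)/697⌉ = ⌈16851/697⌉ − ⌈16398/697⌉ = 25 − 24 = 1
n=37: ⌈(38·453+90)/697⌉ − ⌈(37·453+90)/697⌉ = ⌈17304/697⌉ − ⌈16851/697⌉ = 25 − 25 = 0
n=38: ⌈(39·453+90)/697⌉ − ⌈(38·453+90)/697⌉ = ⌈17757/697⌉ − ⌈17304/697⌉ = 26 − 25 = 1
n=39: ⌈(40·453+90)/697⌉ − ⌈(39·453+90)/697⌉ = ⌈18210/697⌉ − ⌈17757/697⌉ = 27 − 26 = 1
n=40: ⌈(41·453+90)/697⌉ − ⌈(40·453+90)/697⌉ = ⌈18663/697⌉ − ⌈18210/697⌉ = 27 − 27 = 0
n=41: ⌈(42·453+90)/697⌉ − ⌈(41·453+90)/697⌉ = ⌈19116/697⌉ − ⌈18663/697⌉ = 28 − 27 = 1
n=42: ⌈(43·453+90)/697⌉ − ⌈(42·453+90)/697⌉ = ⌈19569/697⌉ − ⌈19116/697⌉ = 29 − 28 = 1
n=43: ⌈(44·453+90)/697⌉ − ⌈(43·453+90)/697⌉ = ⌈20022/697⌉ − ⌈19569/697⌉ = 29 − 29 = 0
n=44: ⌈(45·453+90)/697⌉ − ⌈(44·453+90)/697⌉ = ⌈20475/697⌉ − ⌈20022/697⌉ = 30 − 29 = 1
n=45: ⌈(46·453+90)/697⌉ − ⌈(45·453+90)/697⌉ = ⌈20928/697⌉ − ⌈20475/697⌉ = 31 − 30 = 1
n=46: ⌈(47·453+90)/697⌉ − ⌈(46·453+90)/697⌉ = ⌈21381/697⌉ − ⌈20928/697⌉ = 31 − 31 = 0
n=47: ⌈(48·453+90)/697⌉ − ⌈(47·453+90)/697⌉ = ⌈21834/697⌉ − ⌈21381/697⌉ = 32 − 31 = 1
n=48: ⌈(49·453+90)/697⌉ − ⌈(48·453+90)/697⌉ = ⌈22287/697⌉ − ⌈21834/697⌉ = 32 − 32 = 0
n=49: ⌈(50·453+90)/697⌉ − ⌈(49·453+90)/697⌉ = ⌈22740/697⌉ − ⌈22287/697⌉ = 33 − 32 = 1
n=50: ⌈(51·453+90)/697⌉ − ⌈(50·453+90)/697⌉ = ⌈23193/697⌉ − ⌈22740/697⌉ = 34 − 33 = 1
n=51: ⌈(52·453+90)/697⌉ − ⌈(51·453+90)/697⌉ = ⌈23646/697⌉ − ⌈23193/697⌉ = 34 − 34 = 0
n=52: ⌈(53·453+90)/697⌉ − ⌈(52·453+90)/697⌉ = ⌈24099/697⌉ − ⌈23646/697⌉ = 35 − 34 = 1
n=53: ⌈(54·453+90)/697⌉ − ⌈(53·453+90)/697⌉ = ⌈24552/697⌉ − ⌈24099/697⌉ = 36 − 35 = 1
n=54: ⌈(55·453+90)/697⌉ − ⌈(54·453+90)/697⌉ = ⌈25005/697⌉ − ⌈24552/697⌉ = 36 − 36 = 0
n=55: ⌈(56·453+90)/697⌉ − ⌈(55·453+90)/697⌉ = ⌈25458/697⌉ − ⌈25005/697⌉ = 37 − 36 = 1
n=56: ⌈(57·453+90)/697⌉ − ⌈(56·453+90)/697⌉ = ⌈25911/697⌉ − ⌈25458/697⌉ = 38 − 37 = 1
n=57: ⌈(58·453+90)/697⌉ − ⌈(57·453+90)/697⌉ = ⌈26364/697⌉ − ⌈25911/697⌉ = 38 − 38 = 0
n=58: ⌈(59·453+90)/697⌉ − ⌈(58·453+90)/697⌉ = ⌈26817/697⌉ − ⌈26364/697⌉ = 39 − 38 = 1
n=59: ⌈(60·453+90)/697⌉ − ⌈(59·453+90)/697⌉ = ⌈27270/697⌉ − ⌈26817/697⌉ = 40 − 39 = 1
n=60: ⌈(61·453+90)/697⌉ − ⌈(60·453+90)/697⌉ = ⌈27723/697⌉ − ⌈27270/697⌉ = 40 − 40 = 0
n=61: ⌈(62·453+90)/697⌉ − ⌈(61·453+90)/697⌉ = ⌈28176/697⌉ − ⌈27723/697⌉ = 41 − 40 = 1
n=62: ⌈(63·453+90)/697⌉ − ⌈(62·453+90)/697⌉ = ⌈28629/697⌉ − ⌈28176/697⌉ = 42 − 41 = 1
n=63: ⌈(64·453+90)/697⌉ − ⌈(63·453+90)/697⌉ = ⌈29082/697⌉ − ⌈28629/697⌉ = 42 − 42 = 0
n=64: ⌈(65·453+90)/697⌉ − ⌈(64·453+90)/697⌉ = ⌈29535/697⌉ − ⌈29082/697⌉ = 43 − 42 = 1
n=65: ⌈(66·453+90)/697⌉ − ⌈(65·453+90)/697⌉ = ⌈29988/697⌉ − ⌈29535/697⌉ = 44 − 43 = 1
n=66: ⌈(67·453+90)/697⌉ − ⌈(66·453+90)/697⌉ = ⌈30441/697⌉ − ⌈29988/697⌉ = 44 − 44 = 0


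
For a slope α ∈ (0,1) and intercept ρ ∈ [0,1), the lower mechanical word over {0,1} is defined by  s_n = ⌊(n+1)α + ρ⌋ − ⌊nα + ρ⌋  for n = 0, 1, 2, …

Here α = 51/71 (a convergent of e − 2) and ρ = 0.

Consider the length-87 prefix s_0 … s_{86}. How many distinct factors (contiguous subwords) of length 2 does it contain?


t_n = ⌊(n·51)/71⌋ for n = 0 … 87:
  n=0…9: ⌊0/71⌋=0 ⌊51/71⌋=0 ⌊102/71⌋=1 ⌊153/71⌋=2 ⌊204/71⌋=2 ⌊255/71⌋=3 ⌊306/71⌋=4 ⌊357/71⌋=5 ⌊408/71⌋=5 ⌊459/71⌋=6
  n=10…19: ⌊510/71⌋=7 ⌊561/71⌋=7 ⌊612/71⌋=8 ⌊663/71⌋=9 ⌊714/71⌋=10 ⌊765/71⌋=10 ⌊816/71⌋=11 ⌊867/71⌋=12 ⌊918/71⌋=12 ⌊969/71⌋=13
  n=20…29: ⌊1020/71⌋=14 ⌊1071/71⌋=15 ⌊1122/71⌋=15 ⌊1173/71⌋=16 ⌊1224/71⌋=17 ⌊1275/71⌋=17 ⌊1326/71⌋=18 ⌊1377/71⌋=19 ⌊1428/71⌋=20 ⌊1479/71⌋=20
  n=30…39: ⌊1530/71⌋=21 ⌊1581/71⌋=22 ⌊1632/71⌋=22 ⌊1683/71⌋=23 ⌊1734/71⌋=24 ⌊1785/71⌋=25 ⌊1836/71⌋=25 ⌊1887/71⌋=26 ⌊1938/71⌋=27 ⌊1989/71⌋=28
  n=40…49: ⌊2040/71⌋=28 ⌊2091/71⌋=29 ⌊2142/71⌋=30 ⌊2193/71⌋=30 ⌊2244/71⌋=31 ⌊2295/71⌋=32 ⌊2346/71⌋=33 ⌊2397/71⌋=33 ⌊2448/71⌋=34 ⌊2499/71⌋=35
  n=50…59: ⌊2550/71⌋=35 ⌊2601/71⌋=36 ⌊2652/71⌋=37 ⌊2703/71⌋=38 ⌊2754/71⌋=38 ⌊2805/71⌋=39 ⌊2856/71⌋=40 ⌊2907/71⌋=40 ⌊2958/71⌋=41 ⌊3009/71⌋=42
  n=60…69: ⌊3060/71⌋=43 ⌊3111/71⌋=43 ⌊3162/71⌋=44 ⌊3213/71⌋=45 ⌊3264/71⌋=45 ⌊3315/71⌋=46 ⌊3366/71⌋=47 ⌊3417/71⌋=48 ⌊3468/71⌋=48 ⌊3519/71⌋=49
  n=70…79: ⌊3570/71⌋=50 ⌊3621/71⌋=51 ⌊3672/71⌋=51 ⌊3723/71⌋=52 ⌊3774/71⌋=53 ⌊3825/71⌋=53 ⌊3876/71⌋=54 ⌊3927/71⌋=55 ⌊3978/71⌋=56 ⌊4029/71⌋=56
  n=80…87: ⌊4080/71⌋=57 ⌊4131/71⌋=58 ⌊4182/71⌋=58 ⌊4233/71⌋=59 ⌊4284/71⌋=60 ⌊4335/71⌋=61 ⌊4386/71⌋=61 ⌊4437/71⌋=62
s_n = t_(n+1) − t_n for n = 0 … 86 gives
prefix = 011011101101110110111011011101101110111011011101101110110111011011101110110111011011101
slide a length-2 window over [0..1] … [85..86] (86 windows); first occurrence of each distinct factor:
  [  0..  1] 01
  [  1..  2] 11
  [  2..  3] 10
  (the other 83 windows repeat one of these)
distinct factors: {01, 10, 11}
count = 3  (Sturmian bound for length 2 is 3)

3


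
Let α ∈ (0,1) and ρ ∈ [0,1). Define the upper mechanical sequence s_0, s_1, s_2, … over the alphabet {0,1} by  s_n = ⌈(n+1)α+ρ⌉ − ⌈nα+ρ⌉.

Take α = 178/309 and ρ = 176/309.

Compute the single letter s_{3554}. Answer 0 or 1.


(n+1)α + ρ = (3555·178 + 176) / 309 = 632966/309
nα + ρ     = (3554·178 + 176) / 309 = 632788/309
⌈632966/309⌉ = 2049,  ⌈632788/309⌉ = 2048
s_{3554} = 2049 − 2048 = 1

1


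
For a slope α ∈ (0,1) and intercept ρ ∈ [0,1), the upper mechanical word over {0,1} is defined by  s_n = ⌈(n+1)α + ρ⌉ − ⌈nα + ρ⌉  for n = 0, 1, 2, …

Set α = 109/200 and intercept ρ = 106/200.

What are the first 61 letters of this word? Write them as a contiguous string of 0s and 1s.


n=0: ⌈(1·109+106)/200⌉ − ⌈(0·109+106)/200⌉ = ⌈215/200⌉ − ⌈106/200⌉ = 2 − 1 = 1
n=1: ⌈(2·109+106)/200⌉ − ⌈(1·109+106)/200⌉ = ⌈324/200⌉ − ⌈215/200⌉ = 2 − 2 = 0
n=2: ⌈(3·109+106)/200⌉ − ⌈(2·109+106)/200⌉ = ⌈433/200⌉ − ⌈324/200⌉ = 3 − 2 = 1
n=3: ⌈(4·109+106)/200⌉ − ⌈(3·109+106)/200⌉ = ⌈542/200⌉ − ⌈433/200⌉ = 3 − 3 = 0
n=4: ⌈(5·109+106)/200⌉ − ⌈(4·109+106)/200⌉ = ⌈651/200⌉ − ⌈542/200⌉ = 4 − 3 = 1
n=5: ⌈(6·109+106)/200⌉ − ⌈(5·109+106)/200⌉ = ⌈760/200⌉ − ⌈651/200⌉ = 4 − 4 = 0
n=6: ⌈(7·109+106)/200⌉ − ⌈(6·109+106)/200⌉ = ⌈869/200⌉ − ⌈760/200⌉ = 5 − 4 = 1
n=7: ⌈(8·109+106)/200⌉ − ⌈(7·109+106)/200⌉ = ⌈978/200⌉ − ⌈869/200⌉ = 5 − 5 = 0
n=8: ⌈(9·109+106)/200⌉ − ⌈(8·109+106)/200⌉ = ⌈1087/200⌉ − ⌈978/200⌉ = 6 − 5 = 1
n=9: ⌈(10·109+106)/200⌉ − ⌈(9·109+106)/200⌉ = ⌈1196/200⌉ − ⌈1087/200⌉ = 6 − 6 = 0
n=10: ⌈(11·109+106)/200⌉ − ⌈(10·109+106)/200⌉ = ⌈1305/200⌉ − ⌈1196/200⌉ = 7 − 6 = 1
n=11: ⌈(12·109+106)/200⌉ − ⌈(11·109+106)/200⌉ = ⌈1414/200⌉ − ⌈1305/200⌉ = 8 − 7 = 1
n=12: ⌈(13·109+106)/200⌉ − ⌈(12·109+106)/200⌉ = ⌈1523/200⌉ − ⌈1414/200⌉ = 8 − 8 = 0
n=13: ⌈(14·109+106)/200⌉ − ⌈(13·109+106)/200⌉ = ⌈1632/200⌉ − ⌈1523/200⌉ = 9 − 8 = 1
n=14: ⌈(15·109+106)/200⌉ − ⌈(14·109+106)/200⌉ = ⌈1741/200⌉ − ⌈1632/200⌉ = 9 − 9 = 0
n=15: ⌈(16·109+106)/200⌉ − ⌈(15·109+106)/200⌉ = ⌈1850/200⌉ − ⌈1741/200⌉ = 10 − 9 = 1
n=16: ⌈(17·109+106)/200⌉ − ⌈(16·109+106)/200⌉ = ⌈1959/200⌉ − ⌈1850/200⌉ = 10 − 10 = 0
n=17: ⌈(18·109+106)/200⌉ − ⌈(17·109+106)/200⌉ = ⌈2068/200⌉ − ⌈1959/200⌉ = 11 − 10 = 1
n=18: ⌈(19·109+106)/200⌉ − ⌈(18·109+106)/200⌉ = ⌈2177/200⌉ − ⌈2068/200⌉ = 11 − 11 = 0
n=19: ⌈(20·109+106)/200⌉ − ⌈(19·109+106)/200⌉ = ⌈2286/200⌉ − ⌈2177/200⌉ = 12 − 11 = 1
n=20: ⌈(21·109+106)/200⌉ − ⌈(20·109+106)/200⌉ = ⌈2395/200⌉ − ⌈2286/200⌉ = 12 − 12 = 0
n=21: ⌈(22·109+106)/200⌉ − ⌈(21·109+106)/200⌉ = ⌈2504/200⌉ − ⌈2395/200⌉ = 13 − 12 = 1
n=22: ⌈(23·109+106)/200⌉ − ⌈(22·109+106)/200⌉ = ⌈2613/200⌉ − ⌈2504/200⌉ = 14 − 13 = 1
n=23: ⌈(24·109+106)/200⌉ − ⌈(23·109+106)/200⌉ = ⌈2722/200⌉ − ⌈2613/200⌉ = 14 − 14 = 0
n=24: ⌈(25·109+106)/200⌉ − ⌈(24·109+106)/200⌉ = ⌈2831/200⌉ − ⌈2722/200⌉ = 15 − 14 = 1
n=25: ⌈(26·109+106)/200⌉ − ⌈(25·109+106)/200⌉ = ⌈2940/200⌉ − ⌈2831/200⌉ = 15 − 15 = 0
n=26: ⌈(27·109+106)/200⌉ − ⌈(26·109+106)/200⌉ = ⌈3049/200⌉ − ⌈2940/200⌉ = 16 − 15 = 1
n=27: ⌈(28·109+106)/200⌉ − ⌈(27·109+106)/200⌉ = ⌈3158/200⌉ − ⌈3049/200⌉ = 16 − 16 = 0
n=28: ⌈(29·109+106)/200⌉ − ⌈(28·109+106)/200⌉ = ⌈3267/200⌉ − ⌈3158/200⌉ = 17 − 16 = 1
n=29: ⌈(30·109+106)/200⌉ − ⌈(29·109+106)/200⌉ = ⌈3376/200⌉ − ⌈3267/200⌉ = 17 − 17 = 0
n=30: ⌈(31·109+106)/200⌉ − ⌈(30·109+106)/200⌉ = ⌈3485/200⌉ − ⌈3376/200⌉ = 18 − 17 = 1
n=31: ⌈(32·109+106)/200⌉ − ⌈(31·109+106)/200⌉ = ⌈3594/200⌉ − ⌈3485/200⌉ = 18 − 18 = 0
n=32: ⌈(33·109+106)/200⌉ − ⌈(32·109+106)/200⌉ = ⌈3703/200⌉ − ⌈3594/200⌉ = 19 − 18 = 1
n=33: ⌈(34·109+106)/200⌉ − ⌈(33·109+106)/200⌉ = ⌈3812/200⌉ − ⌈3703/200⌉ = 20 − 19 = 1
n=34: ⌈(35·109+106)/200⌉ − ⌈(34·109+106)/200⌉ = ⌈3921/200⌉ − ⌈3812/200⌉ = 20 − 20 = 0
n=35: ⌈(36·109+106)/200⌉ − ⌈(35·109+106)/200⌉ = ⌈4030/200⌉ − ⌈3921/200⌉ = 21 − 20 = 1
n=36: ⌈(37·109+106)/200⌉ − ⌈(36·109+106)/200⌉ = ⌈4139/200⌉ − ⌈4030/200⌉ = 21 − 21 = 0
n=37: ⌈(38·109+106)/200⌉ − ⌈(37·109+106)/200⌉ = ⌈4248/200⌉ − ⌈4139/200⌉ = 22 − 21 = 1
n=38: ⌈(39·109+106)/200⌉ − ⌈(38·109+106)/200⌉ = ⌈4357/200⌉ − ⌈4248/200⌉ = 22 − 22 = 0
n=39: ⌈(40·109+106)/200⌉ − ⌈(39·109+106)/200⌉ = ⌈4466/200⌉ − ⌈4357/200⌉ = 23 − 22 = 1
n=40: ⌈(41·109+106)/200⌉ − ⌈(40·109+106)/200⌉ = ⌈4575/200⌉ − ⌈4466/200⌉ = 23 − 23 = 0
n=41: ⌈(42·109+106)/200⌉ − ⌈(41·109+106)/200⌉ = ⌈4684/200⌉ − ⌈4575/200⌉ = 24 − 23 = 1
n=42: ⌈(43·109+106)/200⌉ − ⌈(42·109+106)/200⌉ = ⌈4793/200⌉ − ⌈4684/200⌉ = 24 − 24 = 0
n=43: ⌈(44·109+106)/200⌉ − ⌈(43·109+106)/200⌉ = ⌈4902/200⌉ − ⌈4793/200⌉ = 25 − 24 = 1
n=44: ⌈(45·109+106)/200⌉ − ⌈(44·109+106)/200⌉ = ⌈5011/200⌉ − ⌈4902/200⌉ = 26 − 25 = 1
n=45: ⌈(46·109+106)/200⌉ − ⌈(45·109+106)/200⌉ = ⌈5120/200⌉ − ⌈5011/200⌉ = 26 − 26 = 0
n=46: ⌈(47·109+106)/200⌉ − ⌈(46·109+106)/200⌉ = ⌈5229/200⌉ − ⌈5120/200⌉ = 27 − 26 = 1
n=47: ⌈(48·109+106)/200⌉ − ⌈(47·109+106)/200⌉ = ⌈5338/200⌉ − ⌈5229/200⌉ = 27 − 27 = 0
n=48: ⌈(49·109+106)/200⌉ − ⌈(48·109+106)/200⌉ = ⌈5447/200⌉ − ⌈5338/200⌉ = 28 − 27 = 1
n=49: ⌈(50·109+106)/200⌉ − ⌈(49·109+106)/200⌉ = ⌈5556/200⌉ − ⌈5447/200⌉ = 28 − 28 = 0
n=50: ⌈(51·109+106)/200⌉ − ⌈(50·109+106)/200⌉ = ⌈5665/200⌉ − ⌈5556/200⌉ = 29 − 28 = 1
n=51: ⌈(52·109+106)/200⌉ − ⌈(51·109+106)/200⌉ = ⌈5774/200⌉ − ⌈5665/200⌉ = 29 − 29 = 0
n=52: ⌈(53·109+106)/200⌉ − ⌈(52·109+106)/200⌉ = ⌈5883/200⌉ − ⌈5774/200⌉ = 30 − 29 = 1
n=53: ⌈(54·109+106)/200⌉ − ⌈(53·109+106)/200⌉ = ⌈5992/200⌉ − ⌈5883/200⌉ = 30 − 30 = 0
n=54: ⌈(55·109+106)/200⌉ − ⌈(54·109+106)/200⌉ = ⌈6101/200⌉ − ⌈5992/200⌉ = 31 − 30 = 1
n=55: ⌈(56·109+106)/200⌉ − ⌈(55·109+106)/200⌉ = ⌈6210/200⌉ − ⌈6101/200⌉ = 32 − 31 = 1
n=56: ⌈(57·109+106)/200⌉ − ⌈(56·109+106)/200⌉ = ⌈6319/200⌉ − ⌈6210/200⌉ = 32 − 32 = 0
n=57: ⌈(58·109+106)/200⌉ − ⌈(57·109+106)/200⌉ = ⌈6428/200⌉ − ⌈6319/200⌉ = 33 − 32 = 1
n=58: ⌈(59·109+106)/200⌉ − ⌈(58·109+106)/200⌉ = ⌈6537/200⌉ − ⌈6428/200⌉ = 33 − 33 = 0
n=59: ⌈(60·109+106)/200⌉ − ⌈(59·109+106)/200⌉ = ⌈6646/200⌉ − ⌈6537/200⌉ = 34 − 33 = 1
n=60: ⌈(61·109+106)/200⌉ − ⌈(60·109+106)/200⌉ = ⌈6755/200⌉ − ⌈6646/200⌉ = 34 − 34 = 0

1010101010110101010101101010101011010101010110101010101101010


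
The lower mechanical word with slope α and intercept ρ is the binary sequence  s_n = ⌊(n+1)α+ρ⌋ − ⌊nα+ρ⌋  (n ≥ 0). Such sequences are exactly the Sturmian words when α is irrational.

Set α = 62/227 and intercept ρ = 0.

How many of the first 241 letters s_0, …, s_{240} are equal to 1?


65

#1s = Σ_{n=0}^{240} s_n = Σ_{n=0}^{240} (⌊(n+1)α+ρ⌋ − ⌊nα+ρ⌋)
the sum telescopes: every ⌊nα+ρ⌋ with 0 < n < 241 appears once with + and once with −, leaving ⌊241α+ρ⌋ − ⌊0·α+ρ⌋
241α + ρ = (241·62) / 227 = 14942/227
ρ = 0/227
⌊14942/227⌋ = 65,  ⌊0/227⌋ = 0
#1s = 65 − 0 = 65


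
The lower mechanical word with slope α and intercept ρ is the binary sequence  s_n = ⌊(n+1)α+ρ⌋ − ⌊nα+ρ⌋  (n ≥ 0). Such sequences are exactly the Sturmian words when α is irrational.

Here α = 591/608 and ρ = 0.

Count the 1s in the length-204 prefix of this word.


198

#1s = Σ_{n=0}^{203} s_n = Σ_{n=0}^{203} (⌊(n+1)α+ρ⌋ − ⌊nα+ρ⌋)
the sum telescopes: every ⌊nα+ρ⌋ with 0 < n < 204 appears once with + and once with −, leaving ⌊204α+ρ⌋ − ⌊0·α+ρ⌋
204α + ρ = (204·591) / 608 = 120564/608
ρ = 0/608
⌊120564/608⌋ = 198,  ⌊0/608⌋ = 0
#1s = 198 − 0 = 198


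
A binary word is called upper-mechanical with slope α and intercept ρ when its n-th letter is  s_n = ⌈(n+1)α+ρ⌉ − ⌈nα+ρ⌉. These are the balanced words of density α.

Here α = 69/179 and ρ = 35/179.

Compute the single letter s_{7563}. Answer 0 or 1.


0

(n+1)α + ρ = (7564·69 + 35) / 179 = 521951/179
nα + ρ     = (7563·69 + 35) / 179 = 521882/179
⌈521951/179⌉ = 2916,  ⌈521882/179⌉ = 2916
s_{7563} = 2916 − 2916 = 0


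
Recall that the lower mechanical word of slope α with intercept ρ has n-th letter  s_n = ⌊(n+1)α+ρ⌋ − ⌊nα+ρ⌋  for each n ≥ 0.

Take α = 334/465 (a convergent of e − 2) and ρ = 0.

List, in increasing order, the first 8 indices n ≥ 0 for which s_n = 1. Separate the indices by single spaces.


1 2 4 5 6 8 9 11

n=0: ⌊334/465⌋−⌊0/465⌋ = 0−0 = 0
n=1: ⌊668/465⌋−⌊334/465⌋ = 1−0 = 1  ← one
n=2: ⌊1002/465⌋−⌊668/465⌋ = 2−1 = 1  ← one
n=3: ⌊1336/465⌋−⌊1002/465⌋ = 2−2 = 0
n=4: ⌊1670/465⌋−⌊1336/465⌋ = 3−2 = 1  ← one
n=5: ⌊2004/465⌋−⌊1670/465⌋ = 4−3 = 1  ← one
n=6: ⌊2338/465⌋−⌊2004/465⌋ = 5−4 = 1  ← one
n=7: ⌊2672/465⌋−⌊2338/465⌋ = 5−5 = 0
n=8: ⌊3006/465⌋−⌊2672/465⌋ = 6−5 = 1  ← one
n=9: ⌊3340/465⌋−⌊3006/465⌋ = 7−6 = 1  ← one
n=10: ⌊3674/465⌋−⌊3340/465⌋ = 7−7 = 0
n=11: ⌊4008/465⌋−⌊3674/465⌋ = 8−7 = 1  ← one
positions of the first 8 ones: 1 2 4 5 6 8 9 11


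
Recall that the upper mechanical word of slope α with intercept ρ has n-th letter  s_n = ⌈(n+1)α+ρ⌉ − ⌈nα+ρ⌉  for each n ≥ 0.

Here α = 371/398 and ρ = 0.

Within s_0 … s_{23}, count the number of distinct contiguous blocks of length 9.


t_n = ⌈(n·371)/398⌉ for n = 0 … 24:
  n=0…9: ⌈0/398⌉=0 ⌈371/398⌉=1 ⌈742/398⌉=2 ⌈1113/398⌉=3 ⌈1484/398⌉=4 ⌈1855/398⌉=5 ⌈2226/398⌉=6 ⌈2597/398⌉=7 ⌈2968/398⌉=8 ⌈3339/398⌉=9
  n=10…19: ⌈3710/398⌉=10 ⌈4081/398⌉=11 ⌈4452/398⌉=12 ⌈4823/398⌉=13 ⌈5194/398⌉=14 ⌈5565/398⌉=14 ⌈5936/398⌉=15 ⌈6307/398⌉=16 ⌈6678/398⌉=17 ⌈7049/398⌉=18
  n=20…24: ⌈7420/398⌉=19 ⌈7791/398⌉=20 ⌈8162/398⌉=21 ⌈8533/398⌉=22 ⌈8904/398⌉=23
s_n = t_(n+1) − t_n for n = 0 … 23 gives
prefix = 111111111111110111111111
slide a length-9 window over [0..8] … [15..23] (16 windows); first occurrence of each distinct factor:
  [  0..  8] 111111111
  [  6.. 14] 111111110
  [  7.. 15] 111111101
  [  8.. 16] 111111011
  [  9.. 17] 111110111
  [ 10.. 18] 111101111
  [ 11.. 19] 111011111
  [ 12.. 20] 110111111
  [ 13.. 21] 101111111
  [ 14.. 22] 011111111
  (the other 6 windows repeat one of these)
distinct factors: {011111111, 101111111, 110111111, 111011111, 111101111, 111110111, 111111011, 111111101, 111111110, 111111111}
count = 10  (Sturmian bound for length 9 is 10)

10


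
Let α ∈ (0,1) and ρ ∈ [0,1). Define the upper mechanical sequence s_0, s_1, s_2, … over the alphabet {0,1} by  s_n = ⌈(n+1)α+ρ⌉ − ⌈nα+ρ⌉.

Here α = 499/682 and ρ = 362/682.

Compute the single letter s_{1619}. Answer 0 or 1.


(n+1)α + ρ = (1620·499 + 362) / 682 = 808742/682
nα + ρ     = (1619·499 + 362) / 682 = 808243/682
⌈808742/682⌉ = 1186,  ⌈808243/682⌉ = 1186
s_{1619} = 1186 − 1186 = 0

0


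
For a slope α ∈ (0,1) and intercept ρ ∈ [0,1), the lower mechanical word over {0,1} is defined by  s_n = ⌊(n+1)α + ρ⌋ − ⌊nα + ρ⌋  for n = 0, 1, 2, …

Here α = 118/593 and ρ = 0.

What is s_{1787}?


(n+1)α + ρ = (1788·118) / 593 = 210984/593
nα + ρ     = (1787·118) / 593 = 210866/593
⌊210984/593⌋ = 355,  ⌊210866/593⌋ = 355
s_{1787} = 355 − 355 = 0

0


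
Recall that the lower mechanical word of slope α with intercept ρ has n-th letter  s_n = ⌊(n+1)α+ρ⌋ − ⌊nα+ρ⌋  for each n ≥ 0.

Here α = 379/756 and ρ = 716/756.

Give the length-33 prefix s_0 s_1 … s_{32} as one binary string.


101010101010101010101010101010101

n=0: ⌊(1·379+716)/756⌋ − ⌊(0·379+716)/756⌋ = ⌊1095/756⌋ − ⌊716/756⌋ = 1 − 0 = 1
n=1: ⌊(2·379+716)/756⌋ − ⌊(1·379+716)/756⌋ = ⌊1474/756⌋ − ⌊1095/756⌋ = 1 − 1 = 0
n=2: ⌊(3·379+716)/756⌋ − ⌊(2·379+716)/756⌋ = ⌊1853/756⌋ − ⌊1474/756⌋ = 2 − 1 = 1
n=3: ⌊(4·379+716)/756⌋ − ⌊(3·379+716)/756⌋ = ⌊2232/756⌋ − ⌊1853/756⌋ = 2 − 2 = 0
n=4: ⌊(5·379+716)/756⌋ − ⌊(4·379+716)/756⌋ = ⌊2611/756⌋ − ⌊2232/756⌋ = 3 − 2 = 1
n=5: ⌊(6·379+716)/756⌋ − ⌊(5·379+716)/756⌋ = ⌊2990/756⌋ − ⌊2611/756⌋ = 3 − 3 = 0
n=6: ⌊(7·379+716)/756⌋ − ⌊(6·379+716)/756⌋ = ⌊3369/756⌋ − ⌊2990/756⌋ = 4 − 3 = 1
n=7: ⌊(8·379+716)/756⌋ − ⌊(7·379+716)/756⌋ = ⌊3748/756⌋ − ⌊3369/756⌋ = 4 − 4 = 0
n=8: ⌊(9·379+716)/756⌋ − ⌊(8·379+716)/756⌋ = ⌊4127/756⌋ − ⌊3748/756⌋ = 5 − 4 = 1
n=9: ⌊(10·379+716)/756⌋ − ⌊(9·379+716)/756⌋ = ⌊4506/756⌋ − ⌊4127/756⌋ = 5 − 5 = 0
n=10: ⌊(11·379+716)/756⌋ − ⌊(10·379+716)/756⌋ = ⌊4885/756⌋ − ⌊4506/756⌋ = 6 − 5 = 1
n=11: ⌊(12·379+716)/756⌋ − ⌊(11·379+716)/756⌋ = ⌊5264/756⌋ − ⌊4885/756⌋ = 6 − 6 = 0
n=12: ⌊(13·379+716)/756⌋ − ⌊(12·379+716)/756⌋ = ⌊5643/756⌋ − ⌊5264/756⌋ = 7 − 6 = 1
n=13: ⌊(14·379+716)/756⌋ − ⌊(13·379+716)/756⌋ = ⌊6022/756⌋ − ⌊5643/756⌋ = 7 − 7 = 0
n=14: ⌊(15·379+716)/756⌋ − ⌊(14·379+716)/756⌋ = ⌊6401/756⌋ − ⌊6022/756⌋ = 8 − 7 = 1
n=15: ⌊(16·379+716)/756⌋ − ⌊(15·379+716)/756⌋ = ⌊6780/756⌋ − ⌊6401/756⌋ = 8 − 8 = 0
n=16: ⌊(17·379+716)/756⌋ − ⌊(16·379+716)/756⌋ = ⌊7159/756⌋ − ⌊6780/756⌋ = 9 − 8 = 1
n=17: ⌊(18·379+716)/756⌋ − ⌊(17·379+716)/756⌋ = ⌊7538/756⌋ − ⌊7159/756⌋ = 9 − 9 = 0
n=18: ⌊(19·379+716)/756⌋ − ⌊(18·379+716)/756⌋ = ⌊7917/756⌋ − ⌊7538/756⌋ = 10 − 9 = 1
n=19: ⌊(20·379+716)/756⌋ − ⌊(19·379+716)/756⌋ = ⌊8296/756⌋ − ⌊7917/756⌋ = 10 − 10 = 0
n=20: ⌊(21·379+716)/756⌋ − ⌊(20·379+716)/756⌋ = ⌊8675/756⌋ − ⌊8296/756⌋ = 11 − 10 = 1
n=21: ⌊(22·379+716)/756⌋ − ⌊(21·379+716)/756⌋ = ⌊9054/756⌋ − ⌊8675/756⌋ = 11 − 11 = 0
n=22: ⌊(23·379+716)/756⌋ − ⌊(22·379+716)/756⌋ = ⌊9433/756⌋ − ⌊9054/756⌋ = 12 − 11 = 1
n=23: ⌊(24·379+716)/756⌋ − ⌊(23·379+716)/756⌋ = ⌊9812/756⌋ − ⌊9433/756⌋ = 12 − 12 = 0
n=24: ⌊(25·379+716)/756⌋ − ⌊(24·379+716)/756⌋ = ⌊10191/756⌋ − ⌊9812/756⌋ = 13 − 12 = 1
n=25: ⌊(26·379+716)/756⌋ − ⌊(25·379+716)/756⌋ = ⌊10570/756⌋ − ⌊10191/756⌋ = 13 − 13 = 0
n=26: ⌊(27·379+716)/756⌋ − ⌊(26·379+716)/756⌋ = ⌊10949/756⌋ − ⌊10570/756⌋ = 14 − 13 = 1
n=27: ⌊(28·379+716)/756⌋ − ⌊(27·379+716)/756⌋ = ⌊11328/756⌋ − ⌊10949/756⌋ = 14 − 14 = 0
n=28: ⌊(29·379+716)/756⌋ − ⌊(28·379+716)/756⌋ = ⌊11707/756⌋ − ⌊11328/756⌋ = 15 − 14 = 1
n=29: ⌊(30·379+716)/756⌋ − ⌊(29·379+716)/756⌋ = ⌊12086/756⌋ − ⌊11707/756⌋ = 15 − 15 = 0
n=30: ⌊(31·379+716)/756⌋ − ⌊(30·379+716)/756⌋ = ⌊12465/756⌋ − ⌊12086/756⌋ = 16 − 15 = 1
n=31: ⌊(32·379+716)/756⌋ − ⌊(31·379+716)/756⌋ = ⌊12844/756⌋ − ⌊12465/756⌋ = 16 − 16 = 0
n=32: ⌊(33·379+716)/756⌋ − ⌊(32·379+716)/756⌋ = ⌊13223/756⌋ − ⌊12844/756⌋ = 17 − 16 = 1


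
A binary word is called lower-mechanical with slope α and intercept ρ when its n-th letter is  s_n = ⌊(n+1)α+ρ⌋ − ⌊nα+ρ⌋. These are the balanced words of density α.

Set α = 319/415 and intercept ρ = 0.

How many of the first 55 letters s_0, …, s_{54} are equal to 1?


#1s = Σ_{n=0}^{54} s_n = Σ_{n=0}^{54} (⌊(n+1)α+ρ⌋ − ⌊nα+ρ⌋)
the sum telescopes: every ⌊nα+ρ⌋ with 0 < n < 55 appears once with + and once with −, leaving ⌊55α+ρ⌋ − ⌊0·α+ρ⌋
55α + ρ = (55·319) / 415 = 17545/415
ρ = 0/415
⌊17545/415⌋ = 42,  ⌊0/415⌋ = 0
#1s = 42 − 0 = 42

42


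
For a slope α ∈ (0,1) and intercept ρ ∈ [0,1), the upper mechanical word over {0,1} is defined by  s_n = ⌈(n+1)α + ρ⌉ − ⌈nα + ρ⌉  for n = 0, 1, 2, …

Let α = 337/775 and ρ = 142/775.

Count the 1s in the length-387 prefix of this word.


168

#1s = Σ_{n=0}^{386} s_n = Σ_{n=0}^{386} (⌈(n+1)α+ρ⌉ − ⌈nα+ρ⌉)
the sum telescopes: every ⌈nα+ρ⌉ with 0 < n < 387 appears once with + and once with −, leaving ⌈387α+ρ⌉ − ⌈0·α+ρ⌉
387α + ρ = (387·337 + 142) / 775 = 130561/775
ρ = 142/775
⌈130561/775⌉ = 169,  ⌈142/775⌉ = 1
#1s = 169 − 1 = 168


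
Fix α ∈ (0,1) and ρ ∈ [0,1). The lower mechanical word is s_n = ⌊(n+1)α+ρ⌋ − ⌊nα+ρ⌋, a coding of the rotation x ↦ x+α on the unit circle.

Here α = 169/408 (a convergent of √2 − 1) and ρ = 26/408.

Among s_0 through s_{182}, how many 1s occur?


#1s = Σ_{n=0}^{182} s_n = Σ_{n=0}^{182} (⌊(n+1)α+ρ⌋ − ⌊nα+ρ⌋)
the sum telescopes: every ⌊nα+ρ⌋ with 0 < n < 183 appears once with + and once with −, leaving ⌊183α+ρ⌋ − ⌊0·α+ρ⌋
183α + ρ = (183·169 + 26) / 408 = 30953/408
ρ = 26/408
⌊30953/408⌋ = 75,  ⌊26/408⌋ = 0
#1s = 75 − 0 = 75

75


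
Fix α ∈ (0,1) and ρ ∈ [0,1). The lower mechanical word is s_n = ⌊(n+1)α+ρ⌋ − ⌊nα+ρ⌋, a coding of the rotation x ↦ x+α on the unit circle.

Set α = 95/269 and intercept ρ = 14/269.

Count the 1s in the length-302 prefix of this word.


106

#1s = Σ_{n=0}^{301} s_n = Σ_{n=0}^{301} (⌊(n+1)α+ρ⌋ − ⌊nα+ρ⌋)
the sum telescopes: every ⌊nα+ρ⌋ with 0 < n < 302 appears once with + and once with −, leaving ⌊302α+ρ⌋ − ⌊0·α+ρ⌋
302α + ρ = (302·95 + 14) / 269 = 28704/269
ρ = 14/269
⌊28704/269⌋ = 106,  ⌊14/269⌋ = 0
#1s = 106 − 0 = 106


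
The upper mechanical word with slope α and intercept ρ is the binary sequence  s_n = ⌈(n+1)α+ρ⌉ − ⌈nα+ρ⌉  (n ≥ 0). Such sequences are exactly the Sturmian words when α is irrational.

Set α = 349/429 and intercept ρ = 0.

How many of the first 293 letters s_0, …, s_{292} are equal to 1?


#1s = Σ_{n=0}^{292} s_n = Σ_{n=0}^{292} (⌈(n+1)α+ρ⌉ − ⌈nα+ρ⌉)
the sum telescopes: every ⌈nα+ρ⌉ with 0 < n < 293 appears once with + and once with −, leaving ⌈293α+ρ⌉ − ⌈0·α+ρ⌉
293α + ρ = (293·349) / 429 = 102257/429
ρ = 0/429
⌈102257/429⌉ = 239,  ⌈0/429⌉ = 0
#1s = 239 − 0 = 239

239


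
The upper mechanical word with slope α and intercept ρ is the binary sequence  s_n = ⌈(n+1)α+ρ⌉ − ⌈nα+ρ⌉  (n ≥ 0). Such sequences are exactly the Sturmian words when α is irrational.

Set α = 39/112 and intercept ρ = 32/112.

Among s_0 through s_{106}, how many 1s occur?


#1s = Σ_{n=0}^{106} s_n = Σ_{n=0}^{106} (⌈(n+1)α+ρ⌉ − ⌈nα+ρ⌉)
the sum telescopes: every ⌈nα+ρ⌉ with 0 < n < 107 appears once with + and once with −, leaving ⌈107α+ρ⌉ − ⌈0·α+ρ⌉
107α + ρ = (107·39 + 32) / 112 = 4205/112
ρ = 32/112
⌈4205/112⌉ = 38,  ⌈32/112⌉ = 1
#1s = 38 − 1 = 37

37


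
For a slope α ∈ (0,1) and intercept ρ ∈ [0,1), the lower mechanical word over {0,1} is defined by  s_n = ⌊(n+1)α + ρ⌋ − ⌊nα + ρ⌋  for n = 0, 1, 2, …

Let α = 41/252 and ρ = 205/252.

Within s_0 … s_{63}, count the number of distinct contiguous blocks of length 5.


6

t_n = ⌊(n·41+205)/252⌋ for n = 0 … 64:
  n=0…9: ⌊205/252⌋=0 ⌊246/252⌋=0 ⌊287/252⌋=1 ⌊328/252⌋=1 ⌊369/252⌋=1 ⌊410/252⌋=1 ⌊451/252⌋=1 ⌊492/252⌋=1 ⌊533/252⌋=2 ⌊574/252⌋=2
  n=10…19: ⌊615/252⌋=2 ⌊656/252⌋=2 ⌊697/252⌋=2 ⌊738/252⌋=2 ⌊779/252⌋=3 ⌊820/252⌋=3 ⌊861/252⌋=3 ⌊902/252⌋=3 ⌊943/252⌋=3 ⌊984/252⌋=3
  n=20…29: ⌊1025/252⌋=4 ⌊1066/252⌋=4 ⌊1107/252⌋=4 ⌊1148/252⌋=4 ⌊1189/252⌋=4 ⌊1230/252⌋=4 ⌊1271/252⌋=5 ⌊1312/252⌋=5 ⌊1353/252⌋=5 ⌊1394/252⌋=5
  n=30…39: ⌊1435/252⌋=5 ⌊1476/252⌋=5 ⌊1517/252⌋=6 ⌊1558/252⌋=6 ⌊1599/252⌋=6 ⌊1640/252⌋=6 ⌊1681/252⌋=6 ⌊1722/252⌋=6 ⌊1763/252⌋=6 ⌊1804/252⌋=7
  n=40…49: ⌊1845/252⌋=7 ⌊1886/252⌋=7 ⌊1927/252⌋=7 ⌊1968/252⌋=7 ⌊2009/252⌋=7 ⌊2050/252⌋=8 ⌊2091/252⌋=8 ⌊2132/252⌋=8 ⌊2173/252⌋=8 ⌊2214/252⌋=8
  n=50…59: ⌊2255/252⌋=8 ⌊2296/252⌋=9 ⌊2337/252⌋=9 ⌊2378/252⌋=9 ⌊2419/252⌋=9 ⌊2460/252⌋=9 ⌊2501/252⌋=9 ⌊2542/252⌋=10 ⌊2583/252⌋=10 ⌊2624/252⌋=10
  n=60…64: ⌊2665/252⌋=10 ⌊2706/252⌋=10 ⌊2747/252⌋=10 ⌊2788/252⌋=11 ⌊2829/252⌋=11
s_n = t_(n+1) − t_n for n = 0 … 63 gives
prefix = 0100000100000100000100000100000100000010000010000010000010000010
slide a length-5 window over [0..4] … [59..63] (60 windows); first occurrence of each distinct factor:
  [  0..  4] 01000
  [  1..  5] 10000
  [  2..  6] 00000
  [  3..  7] 00001
  [  4..  8] 00010
  [  5..  9] 00100
  (the other 54 windows repeat one of these)
distinct factors: {00000, 00001, 00010, 00100, 01000, 10000}
count = 6  (Sturmian bound for length 5 is 6)


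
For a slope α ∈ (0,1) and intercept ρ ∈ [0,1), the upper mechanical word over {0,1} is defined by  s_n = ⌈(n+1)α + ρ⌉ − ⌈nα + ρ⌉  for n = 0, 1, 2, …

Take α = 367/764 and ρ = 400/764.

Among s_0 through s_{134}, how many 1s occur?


65

#1s = Σ_{n=0}^{134} s_n = Σ_{n=0}^{134} (⌈(n+1)α+ρ⌉ − ⌈nα+ρ⌉)
the sum telescopes: every ⌈nα+ρ⌉ with 0 < n < 135 appears once with + and once with −, leaving ⌈135α+ρ⌉ − ⌈0·α+ρ⌉
135α + ρ = (135·367 + 400) / 764 = 49945/764
ρ = 400/764
⌈49945/764⌉ = 66,  ⌈400/764⌉ = 1
#1s = 66 − 1 = 65


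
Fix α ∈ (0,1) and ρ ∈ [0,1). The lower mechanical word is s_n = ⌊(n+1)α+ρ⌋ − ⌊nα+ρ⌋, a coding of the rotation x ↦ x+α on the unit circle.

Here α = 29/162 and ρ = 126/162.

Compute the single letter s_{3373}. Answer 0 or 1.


(n+1)α + ρ = (3374·29 + 126) / 162 = 97972/162
nα + ρ     = (3373·29 + 126) / 162 = 97943/162
⌊97972/162⌋ = 604,  ⌊97943/162⌋ = 604
s_{3373} = 604 − 604 = 0

0


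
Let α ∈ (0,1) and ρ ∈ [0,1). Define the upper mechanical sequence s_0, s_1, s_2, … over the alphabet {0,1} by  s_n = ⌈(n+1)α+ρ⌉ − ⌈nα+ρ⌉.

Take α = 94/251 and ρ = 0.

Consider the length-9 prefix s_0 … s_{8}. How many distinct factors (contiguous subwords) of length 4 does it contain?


t_n = ⌈(n·94)/251⌉ for n = 0 … 9:
  n=0…9: ⌈0/251⌉=0 ⌈94/251⌉=1 ⌈188/251⌉=1 ⌈282/251⌉=2 ⌈376/251⌉=2 ⌈470/251⌉=2 ⌈564/251⌉=3 ⌈658/251⌉=3 ⌈752/251⌉=3 ⌈846/251⌉=4
s_n = t_(n+1) − t_n for n = 0 … 8 gives
prefix = 101001001
slide a length-4 window over [0..3] … [5..8] (6 windows); first occurrence of each distinct factor:
  [  0..  3] 1010
  [  1..  4] 0100
  [  2..  5] 1001
  [  3..  6] 0010
  (the other 2 windows repeat one of these)
distinct factors: {0010, 0100, 1001, 1010}
count = 4  (Sturmian bound for length 4 is 5)

4


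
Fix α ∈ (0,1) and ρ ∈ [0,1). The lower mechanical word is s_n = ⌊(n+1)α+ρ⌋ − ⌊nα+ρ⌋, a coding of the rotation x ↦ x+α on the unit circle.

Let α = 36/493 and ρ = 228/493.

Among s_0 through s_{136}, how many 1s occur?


10

#1s = Σ_{n=0}^{136} s_n = Σ_{n=0}^{136} (⌊(n+1)α+ρ⌋ − ⌊nα+ρ⌋)
the sum telescopes: every ⌊nα+ρ⌋ with 0 < n < 137 appears once with + and once with −, leaving ⌊137α+ρ⌋ − ⌊0·α+ρ⌋
137α + ρ = (137·36 + 228) / 493 = 5160/493
ρ = 228/493
⌊5160/493⌋ = 10,  ⌊228/493⌋ = 0
#1s = 10 − 0 = 10


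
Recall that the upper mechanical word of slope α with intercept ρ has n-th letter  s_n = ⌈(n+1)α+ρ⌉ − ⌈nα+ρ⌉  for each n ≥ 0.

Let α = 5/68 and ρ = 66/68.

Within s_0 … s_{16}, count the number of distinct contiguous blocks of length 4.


5

t_n = ⌈(n·5+66)/68⌉ for n = 0 … 17:
  n=0…9: ⌈66/68⌉=1 ⌈71/68⌉=2 ⌈76/68⌉=2 ⌈81/68⌉=2 ⌈86/68⌉=2 ⌈91/68⌉=2 ⌈96/68⌉=2 ⌈101/68⌉=2 ⌈106/68⌉=2 ⌈111/68⌉=2
  n=10…17: ⌈116/68⌉=2 ⌈121/68⌉=2 ⌈126/68⌉=2 ⌈131/68⌉=2 ⌈136/68⌉=2 ⌈141/68⌉=3 ⌈146/68⌉=3 ⌈151/68⌉=3
s_n = t_(n+1) − t_n for n = 0 … 16 gives
prefix = 10000000000000100
slide a length-4 window over [0..3] … [13..16] (14 windows); first occurrence of each distinct factor:
  [  0..  3] 1000
  [  1..  4] 0000
  [ 11.. 14] 0001
  [ 12.. 15] 0010
  [ 13.. 16] 0100
  (the other 9 windows repeat one of these)
distinct factors: {0000, 0001, 0010, 0100, 1000}
count = 5  (Sturmian bound for length 4 is 5)


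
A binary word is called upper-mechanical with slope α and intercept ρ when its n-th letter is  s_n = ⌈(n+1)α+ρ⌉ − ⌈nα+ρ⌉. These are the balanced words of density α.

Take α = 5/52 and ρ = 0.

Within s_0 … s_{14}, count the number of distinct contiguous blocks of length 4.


t_n = ⌈(n·5)/52⌉ for n = 0 … 15:
  n=0…9: ⌈0/52⌉=0 ⌈5/52⌉=1 ⌈10/52⌉=1 ⌈15/52⌉=1 ⌈20/52⌉=1 ⌈25/52⌉=1 ⌈30/52⌉=1 ⌈35/52⌉=1 ⌈40/52⌉=1 ⌈45/52⌉=1
  n=10…15: ⌈50/52⌉=1 ⌈55/52⌉=2 ⌈60/52⌉=2 ⌈65/52⌉=2 ⌈70/52⌉=2 ⌈75/52⌉=2
s_n = t_(n+1) − t_n for n = 0 … 14 gives
prefix = 100000000010000
slide a length-4 window over [0..3] … [11..14] (12 windows); first occurrence of each distinct factor:
  [  0..  3] 1000
  [  1..  4] 0000
  [  7.. 10] 0001
  [  8.. 11] 0010
  [  9.. 12] 0100
  (the other 7 windows repeat one of these)
distinct factors: {0000, 0001, 0010, 0100, 1000}
count = 5  (Sturmian bound for length 4 is 5)

5


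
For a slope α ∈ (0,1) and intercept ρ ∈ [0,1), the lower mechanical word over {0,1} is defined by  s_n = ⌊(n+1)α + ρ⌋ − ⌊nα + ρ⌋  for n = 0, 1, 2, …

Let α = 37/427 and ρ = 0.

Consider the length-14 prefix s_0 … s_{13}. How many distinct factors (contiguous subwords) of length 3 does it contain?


t_n = ⌊(n·37)/427⌋ for n = 0 … 14:
  n=0…9: ⌊0/427⌋=0 ⌊37/427⌋=0 ⌊74/427⌋=0 ⌊111/427⌋=0 ⌊148/427⌋=0 ⌊185/427⌋=0 ⌊222/427⌋=0 ⌊259/427⌋=0 ⌊296/427⌋=0 ⌊333/427⌋=0
  n=10…14: ⌊370/427⌋=0 ⌊407/427⌋=0 ⌊444/427⌋=1 ⌊481/427⌋=1 ⌊518/427⌋=1
s_n = t_(n+1) − t_n for n = 0 … 13 gives
prefix = 00000000000100
slide a length-3 window over [0..2] … [11..13] (12 windows); first occurrence of each distinct factor:
  [  0..  2] 000
  [  9.. 11] 001
  [ 10.. 12] 010
  [ 11.. 13] 100
  (the other 8 windows repeat one of these)
distinct factors: {000, 001, 010, 100}
count = 4  (Sturmian bound for length 3 is 4)

4


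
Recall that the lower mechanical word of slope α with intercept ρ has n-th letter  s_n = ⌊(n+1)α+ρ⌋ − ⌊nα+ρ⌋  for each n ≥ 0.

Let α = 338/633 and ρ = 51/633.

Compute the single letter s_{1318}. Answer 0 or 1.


(n+1)α + ρ = (1319·338 + 51) / 633 = 445873/633
nα + ρ     = (1318·338 + 51) / 633 = 445535/633
⌊445873/633⌋ = 704,  ⌊445535/633⌋ = 703
s_{1318} = 704 − 703 = 1

1


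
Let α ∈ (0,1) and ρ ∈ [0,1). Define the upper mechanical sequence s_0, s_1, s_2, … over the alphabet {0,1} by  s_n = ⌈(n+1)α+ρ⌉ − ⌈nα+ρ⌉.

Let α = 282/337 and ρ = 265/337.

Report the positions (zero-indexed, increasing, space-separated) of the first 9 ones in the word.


0 1 2 3 5 6 7 8 9

n=0: ⌈547/337⌉−⌈265/337⌉ = 2−1 = 1  ← one
n=1: ⌈829/337⌉−⌈547/337⌉ = 3−2 = 1  ← one
n=2: ⌈1111/337⌉−⌈829/337⌉ = 4−3 = 1  ← one
n=3: ⌈1393/337⌉−⌈1111/337⌉ = 5−4 = 1  ← one
n=4: ⌈1675/337⌉−⌈1393/337⌉ = 5−5 = 0
n=5: ⌈1957/337⌉−⌈1675/337⌉ = 6−5 = 1  ← one
n=6: ⌈2239/337⌉−⌈1957/337⌉ = 7−6 = 1  ← one
n=7: ⌈2521/337⌉−⌈2239/337⌉ = 8−7 = 1  ← one
n=8: ⌈2803/337⌉−⌈2521/337⌉ = 9−8 = 1  ← one
n=9: ⌈3085/337⌉−⌈2803/337⌉ = 10−9 = 1  ← one
positions of the first 9 ones: 0 1 2 3 5 6 7 8 9


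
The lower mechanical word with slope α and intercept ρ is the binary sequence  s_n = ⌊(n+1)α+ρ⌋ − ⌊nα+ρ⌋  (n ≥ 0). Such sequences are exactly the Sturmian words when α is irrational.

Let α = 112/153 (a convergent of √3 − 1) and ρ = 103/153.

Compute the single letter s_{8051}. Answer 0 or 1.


0

(n+1)α + ρ = (8052·112 + 103) / 153 = 901927/153
nα + ρ     = (8051·112 + 103) / 153 = 901815/153
⌊901927/153⌋ = 5894,  ⌊901815/153⌋ = 5894
s_{8051} = 5894 − 5894 = 0


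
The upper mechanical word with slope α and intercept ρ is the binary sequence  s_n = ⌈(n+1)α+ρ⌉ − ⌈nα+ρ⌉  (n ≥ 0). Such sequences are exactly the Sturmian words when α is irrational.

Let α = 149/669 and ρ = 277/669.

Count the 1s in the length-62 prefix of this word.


#1s = Σ_{n=0}^{61} s_n = Σ_{n=0}^{61} (⌈(n+1)α+ρ⌉ − ⌈nα+ρ⌉)
the sum telescopes: every ⌈nα+ρ⌉ with 0 < n < 62 appears once with + and once with −, leaving ⌈62α+ρ⌉ − ⌈0·α+ρ⌉
62α + ρ = (62·149 + 277) / 669 = 9515/669
ρ = 277/669
⌈9515/669⌉ = 15,  ⌈277/669⌉ = 1
#1s = 15 − 1 = 14

14


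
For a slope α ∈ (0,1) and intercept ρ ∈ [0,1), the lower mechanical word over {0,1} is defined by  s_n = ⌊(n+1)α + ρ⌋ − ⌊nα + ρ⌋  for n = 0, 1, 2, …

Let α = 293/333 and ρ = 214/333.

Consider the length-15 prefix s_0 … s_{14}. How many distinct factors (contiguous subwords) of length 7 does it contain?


8

t_n = ⌊(n·293+214)/333⌋ for n = 0 … 15:
  n=0…9: ⌊214/333⌋=0 ⌊507/333⌋=1 ⌊800/333⌋=2 ⌊1093/333⌋=3 ⌊1386/333⌋=4 ⌊1679/333⌋=5 ⌊1972/333⌋=5 ⌊2265/333⌋=6 ⌊2558/333⌋=7 ⌊2851/333⌋=8
  n=10…15: ⌊3144/333⌋=9 ⌊3437/333⌋=10 ⌊3730/333⌋=11 ⌊4023/333⌋=12 ⌊4316/333⌋=12 ⌊4609/333⌋=13
s_n = t_(n+1) − t_n for n = 0 … 14 gives
prefix = 111110111111101
slide a length-7 window over [0..6] … [8..14] (9 windows); first occurrence of each distinct factor:
  [  0..  6] 1111101
  [  1..  7] 1111011
  [  2..  8] 1110111
  [  3..  9] 1101111
  [  4.. 10] 1011111
  [  5.. 11] 0111111
  [  6.. 12] 1111111
  [  7.. 13] 1111110
  (the other 1 window repeats one of these)
distinct factors: {0111111, 1011111, 1101111, 1110111, 1111011, 1111101, 1111110, 1111111}
count = 8  (Sturmian bound for length 7 is 8)
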